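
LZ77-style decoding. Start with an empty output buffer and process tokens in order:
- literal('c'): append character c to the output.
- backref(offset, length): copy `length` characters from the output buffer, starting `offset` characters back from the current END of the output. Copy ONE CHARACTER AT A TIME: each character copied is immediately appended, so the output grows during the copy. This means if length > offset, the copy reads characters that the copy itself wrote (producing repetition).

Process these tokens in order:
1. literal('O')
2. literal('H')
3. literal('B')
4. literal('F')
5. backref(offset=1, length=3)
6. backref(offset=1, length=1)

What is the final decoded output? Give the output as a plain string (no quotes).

Token 1: literal('O'). Output: "O"
Token 2: literal('H'). Output: "OH"
Token 3: literal('B'). Output: "OHB"
Token 4: literal('F'). Output: "OHBF"
Token 5: backref(off=1, len=3) (overlapping!). Copied 'FFF' from pos 3. Output: "OHBFFFF"
Token 6: backref(off=1, len=1). Copied 'F' from pos 6. Output: "OHBFFFFF"

Answer: OHBFFFFF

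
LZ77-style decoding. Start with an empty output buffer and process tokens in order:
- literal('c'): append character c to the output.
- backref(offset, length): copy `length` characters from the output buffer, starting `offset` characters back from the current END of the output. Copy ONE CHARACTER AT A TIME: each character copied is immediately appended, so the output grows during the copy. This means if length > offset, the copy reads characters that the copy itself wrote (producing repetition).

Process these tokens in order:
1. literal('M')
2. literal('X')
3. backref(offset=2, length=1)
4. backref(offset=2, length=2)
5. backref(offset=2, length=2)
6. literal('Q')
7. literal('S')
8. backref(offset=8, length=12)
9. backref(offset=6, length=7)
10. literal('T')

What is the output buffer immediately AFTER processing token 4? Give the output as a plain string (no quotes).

Answer: MXMXM

Derivation:
Token 1: literal('M'). Output: "M"
Token 2: literal('X'). Output: "MX"
Token 3: backref(off=2, len=1). Copied 'M' from pos 0. Output: "MXM"
Token 4: backref(off=2, len=2). Copied 'XM' from pos 1. Output: "MXMXM"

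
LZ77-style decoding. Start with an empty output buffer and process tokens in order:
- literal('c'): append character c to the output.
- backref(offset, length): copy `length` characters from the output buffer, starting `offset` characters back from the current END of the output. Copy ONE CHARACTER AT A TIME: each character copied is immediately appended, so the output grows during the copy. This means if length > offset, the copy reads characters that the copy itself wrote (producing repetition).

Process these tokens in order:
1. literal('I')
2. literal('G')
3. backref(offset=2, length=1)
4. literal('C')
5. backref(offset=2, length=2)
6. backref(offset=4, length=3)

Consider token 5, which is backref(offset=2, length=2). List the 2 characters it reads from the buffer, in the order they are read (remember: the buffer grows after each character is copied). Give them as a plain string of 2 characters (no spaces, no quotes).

Answer: IC

Derivation:
Token 1: literal('I'). Output: "I"
Token 2: literal('G'). Output: "IG"
Token 3: backref(off=2, len=1). Copied 'I' from pos 0. Output: "IGI"
Token 4: literal('C'). Output: "IGIC"
Token 5: backref(off=2, len=2). Buffer before: "IGIC" (len 4)
  byte 1: read out[2]='I', append. Buffer now: "IGICI"
  byte 2: read out[3]='C', append. Buffer now: "IGICIC"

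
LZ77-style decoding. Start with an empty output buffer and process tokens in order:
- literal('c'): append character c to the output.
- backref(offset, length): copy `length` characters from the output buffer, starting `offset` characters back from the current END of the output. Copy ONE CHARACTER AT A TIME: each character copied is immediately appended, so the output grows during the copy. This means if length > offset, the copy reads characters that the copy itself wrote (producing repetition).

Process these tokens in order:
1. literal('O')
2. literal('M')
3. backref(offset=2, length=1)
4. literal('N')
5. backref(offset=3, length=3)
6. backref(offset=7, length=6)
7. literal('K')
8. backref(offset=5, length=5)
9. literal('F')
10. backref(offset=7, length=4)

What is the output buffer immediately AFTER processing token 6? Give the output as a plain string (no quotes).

Token 1: literal('O'). Output: "O"
Token 2: literal('M'). Output: "OM"
Token 3: backref(off=2, len=1). Copied 'O' from pos 0. Output: "OMO"
Token 4: literal('N'). Output: "OMON"
Token 5: backref(off=3, len=3). Copied 'MON' from pos 1. Output: "OMONMON"
Token 6: backref(off=7, len=6). Copied 'OMONMO' from pos 0. Output: "OMONMONOMONMO"

Answer: OMONMONOMONMO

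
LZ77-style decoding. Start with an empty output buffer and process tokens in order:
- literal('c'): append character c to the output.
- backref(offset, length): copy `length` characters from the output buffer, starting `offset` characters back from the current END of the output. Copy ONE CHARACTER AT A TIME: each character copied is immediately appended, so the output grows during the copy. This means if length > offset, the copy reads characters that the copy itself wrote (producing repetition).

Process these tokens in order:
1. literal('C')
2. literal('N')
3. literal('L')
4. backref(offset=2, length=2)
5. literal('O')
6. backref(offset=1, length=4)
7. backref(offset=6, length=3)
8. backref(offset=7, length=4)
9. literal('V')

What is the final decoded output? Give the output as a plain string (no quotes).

Token 1: literal('C'). Output: "C"
Token 2: literal('N'). Output: "CN"
Token 3: literal('L'). Output: "CNL"
Token 4: backref(off=2, len=2). Copied 'NL' from pos 1. Output: "CNLNL"
Token 5: literal('O'). Output: "CNLNLO"
Token 6: backref(off=1, len=4) (overlapping!). Copied 'OOOO' from pos 5. Output: "CNLNLOOOOO"
Token 7: backref(off=6, len=3). Copied 'LOO' from pos 4. Output: "CNLNLOOOOOLOO"
Token 8: backref(off=7, len=4). Copied 'OOOO' from pos 6. Output: "CNLNLOOOOOLOOOOOO"
Token 9: literal('V'). Output: "CNLNLOOOOOLOOOOOOV"

Answer: CNLNLOOOOOLOOOOOOV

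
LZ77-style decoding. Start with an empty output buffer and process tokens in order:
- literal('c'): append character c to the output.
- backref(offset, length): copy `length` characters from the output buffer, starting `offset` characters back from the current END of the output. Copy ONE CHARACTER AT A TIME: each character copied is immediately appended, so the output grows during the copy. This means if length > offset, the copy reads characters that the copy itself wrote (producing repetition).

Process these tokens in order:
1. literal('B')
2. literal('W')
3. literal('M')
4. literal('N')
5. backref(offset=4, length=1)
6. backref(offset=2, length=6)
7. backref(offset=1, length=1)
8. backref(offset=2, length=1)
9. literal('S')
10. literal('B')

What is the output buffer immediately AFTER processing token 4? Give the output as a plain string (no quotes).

Answer: BWMN

Derivation:
Token 1: literal('B'). Output: "B"
Token 2: literal('W'). Output: "BW"
Token 3: literal('M'). Output: "BWM"
Token 4: literal('N'). Output: "BWMN"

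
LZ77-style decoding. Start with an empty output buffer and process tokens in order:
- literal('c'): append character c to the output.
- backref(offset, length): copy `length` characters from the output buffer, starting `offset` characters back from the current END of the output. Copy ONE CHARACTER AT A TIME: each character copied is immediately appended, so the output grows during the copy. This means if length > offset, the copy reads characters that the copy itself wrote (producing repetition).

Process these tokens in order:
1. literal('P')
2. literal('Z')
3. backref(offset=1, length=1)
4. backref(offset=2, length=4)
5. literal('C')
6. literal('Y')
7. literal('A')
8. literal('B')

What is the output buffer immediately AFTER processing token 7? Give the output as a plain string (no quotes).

Token 1: literal('P'). Output: "P"
Token 2: literal('Z'). Output: "PZ"
Token 3: backref(off=1, len=1). Copied 'Z' from pos 1. Output: "PZZ"
Token 4: backref(off=2, len=4) (overlapping!). Copied 'ZZZZ' from pos 1. Output: "PZZZZZZ"
Token 5: literal('C'). Output: "PZZZZZZC"
Token 6: literal('Y'). Output: "PZZZZZZCY"
Token 7: literal('A'). Output: "PZZZZZZCYA"

Answer: PZZZZZZCYA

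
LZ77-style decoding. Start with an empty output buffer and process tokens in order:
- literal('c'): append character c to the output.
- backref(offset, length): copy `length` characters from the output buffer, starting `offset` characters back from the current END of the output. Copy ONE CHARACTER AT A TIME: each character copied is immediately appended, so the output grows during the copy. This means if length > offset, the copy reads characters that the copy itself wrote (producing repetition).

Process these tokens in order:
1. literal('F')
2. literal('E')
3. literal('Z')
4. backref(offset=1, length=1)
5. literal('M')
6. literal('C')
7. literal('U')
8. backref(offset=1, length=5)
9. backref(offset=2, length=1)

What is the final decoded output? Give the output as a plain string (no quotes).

Token 1: literal('F'). Output: "F"
Token 2: literal('E'). Output: "FE"
Token 3: literal('Z'). Output: "FEZ"
Token 4: backref(off=1, len=1). Copied 'Z' from pos 2. Output: "FEZZ"
Token 5: literal('M'). Output: "FEZZM"
Token 6: literal('C'). Output: "FEZZMC"
Token 7: literal('U'). Output: "FEZZMCU"
Token 8: backref(off=1, len=5) (overlapping!). Copied 'UUUUU' from pos 6. Output: "FEZZMCUUUUUU"
Token 9: backref(off=2, len=1). Copied 'U' from pos 10. Output: "FEZZMCUUUUUUU"

Answer: FEZZMCUUUUUUU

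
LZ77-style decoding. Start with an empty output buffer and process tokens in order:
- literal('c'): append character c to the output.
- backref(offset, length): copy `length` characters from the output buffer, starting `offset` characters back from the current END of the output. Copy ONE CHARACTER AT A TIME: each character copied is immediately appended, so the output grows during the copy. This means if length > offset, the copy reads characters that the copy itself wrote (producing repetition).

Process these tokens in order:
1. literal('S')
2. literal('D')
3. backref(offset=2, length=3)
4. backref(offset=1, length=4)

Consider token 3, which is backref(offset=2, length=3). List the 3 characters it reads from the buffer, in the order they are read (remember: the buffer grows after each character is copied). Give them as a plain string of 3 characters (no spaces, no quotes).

Answer: SDS

Derivation:
Token 1: literal('S'). Output: "S"
Token 2: literal('D'). Output: "SD"
Token 3: backref(off=2, len=3). Buffer before: "SD" (len 2)
  byte 1: read out[0]='S', append. Buffer now: "SDS"
  byte 2: read out[1]='D', append. Buffer now: "SDSD"
  byte 3: read out[2]='S', append. Buffer now: "SDSDS"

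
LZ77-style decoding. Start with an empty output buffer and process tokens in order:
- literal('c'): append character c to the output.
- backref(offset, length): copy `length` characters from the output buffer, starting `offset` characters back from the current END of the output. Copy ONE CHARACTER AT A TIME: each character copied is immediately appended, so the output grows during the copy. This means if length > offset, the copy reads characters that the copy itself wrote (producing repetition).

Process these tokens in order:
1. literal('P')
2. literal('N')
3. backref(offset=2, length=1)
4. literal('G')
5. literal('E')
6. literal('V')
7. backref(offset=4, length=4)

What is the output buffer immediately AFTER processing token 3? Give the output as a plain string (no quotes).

Token 1: literal('P'). Output: "P"
Token 2: literal('N'). Output: "PN"
Token 3: backref(off=2, len=1). Copied 'P' from pos 0. Output: "PNP"

Answer: PNP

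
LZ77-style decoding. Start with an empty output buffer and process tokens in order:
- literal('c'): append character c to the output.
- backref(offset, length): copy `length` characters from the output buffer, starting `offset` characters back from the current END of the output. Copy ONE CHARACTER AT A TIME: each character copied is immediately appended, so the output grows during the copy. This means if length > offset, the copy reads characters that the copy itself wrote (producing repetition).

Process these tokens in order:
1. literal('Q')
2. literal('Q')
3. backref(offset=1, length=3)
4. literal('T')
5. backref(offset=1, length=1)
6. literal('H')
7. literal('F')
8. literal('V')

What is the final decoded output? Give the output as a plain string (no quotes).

Token 1: literal('Q'). Output: "Q"
Token 2: literal('Q'). Output: "QQ"
Token 3: backref(off=1, len=3) (overlapping!). Copied 'QQQ' from pos 1. Output: "QQQQQ"
Token 4: literal('T'). Output: "QQQQQT"
Token 5: backref(off=1, len=1). Copied 'T' from pos 5. Output: "QQQQQTT"
Token 6: literal('H'). Output: "QQQQQTTH"
Token 7: literal('F'). Output: "QQQQQTTHF"
Token 8: literal('V'). Output: "QQQQQTTHFV"

Answer: QQQQQTTHFV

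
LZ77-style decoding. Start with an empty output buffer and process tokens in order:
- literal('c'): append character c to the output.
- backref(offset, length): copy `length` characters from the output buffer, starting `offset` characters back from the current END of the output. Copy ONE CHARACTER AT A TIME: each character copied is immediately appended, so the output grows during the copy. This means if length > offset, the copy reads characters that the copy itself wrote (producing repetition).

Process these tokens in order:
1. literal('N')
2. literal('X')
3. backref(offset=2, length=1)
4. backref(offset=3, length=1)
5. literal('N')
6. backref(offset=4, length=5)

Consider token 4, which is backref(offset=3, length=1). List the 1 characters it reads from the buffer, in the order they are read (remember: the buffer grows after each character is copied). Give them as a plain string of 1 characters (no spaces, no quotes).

Answer: N

Derivation:
Token 1: literal('N'). Output: "N"
Token 2: literal('X'). Output: "NX"
Token 3: backref(off=2, len=1). Copied 'N' from pos 0. Output: "NXN"
Token 4: backref(off=3, len=1). Buffer before: "NXN" (len 3)
  byte 1: read out[0]='N', append. Buffer now: "NXNN"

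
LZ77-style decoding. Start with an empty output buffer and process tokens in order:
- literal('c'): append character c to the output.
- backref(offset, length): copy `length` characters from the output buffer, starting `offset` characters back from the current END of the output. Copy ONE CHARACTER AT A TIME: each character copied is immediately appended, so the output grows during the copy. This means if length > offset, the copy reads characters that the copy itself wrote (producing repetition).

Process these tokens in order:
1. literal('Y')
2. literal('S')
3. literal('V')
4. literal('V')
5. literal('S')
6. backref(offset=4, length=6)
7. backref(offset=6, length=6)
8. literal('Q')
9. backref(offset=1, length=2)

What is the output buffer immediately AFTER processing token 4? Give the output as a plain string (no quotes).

Token 1: literal('Y'). Output: "Y"
Token 2: literal('S'). Output: "YS"
Token 3: literal('V'). Output: "YSV"
Token 4: literal('V'). Output: "YSVV"

Answer: YSVV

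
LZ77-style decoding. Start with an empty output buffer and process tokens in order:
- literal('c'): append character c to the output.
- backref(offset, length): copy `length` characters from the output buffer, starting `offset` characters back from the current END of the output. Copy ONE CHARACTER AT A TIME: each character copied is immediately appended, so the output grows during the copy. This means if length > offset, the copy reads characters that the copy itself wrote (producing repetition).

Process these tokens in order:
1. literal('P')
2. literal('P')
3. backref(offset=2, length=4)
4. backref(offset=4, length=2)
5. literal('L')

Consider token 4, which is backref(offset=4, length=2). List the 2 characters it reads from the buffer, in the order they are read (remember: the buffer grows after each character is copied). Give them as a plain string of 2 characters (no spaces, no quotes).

Token 1: literal('P'). Output: "P"
Token 2: literal('P'). Output: "PP"
Token 3: backref(off=2, len=4) (overlapping!). Copied 'PPPP' from pos 0. Output: "PPPPPP"
Token 4: backref(off=4, len=2). Buffer before: "PPPPPP" (len 6)
  byte 1: read out[2]='P', append. Buffer now: "PPPPPPP"
  byte 2: read out[3]='P', append. Buffer now: "PPPPPPPP"

Answer: PP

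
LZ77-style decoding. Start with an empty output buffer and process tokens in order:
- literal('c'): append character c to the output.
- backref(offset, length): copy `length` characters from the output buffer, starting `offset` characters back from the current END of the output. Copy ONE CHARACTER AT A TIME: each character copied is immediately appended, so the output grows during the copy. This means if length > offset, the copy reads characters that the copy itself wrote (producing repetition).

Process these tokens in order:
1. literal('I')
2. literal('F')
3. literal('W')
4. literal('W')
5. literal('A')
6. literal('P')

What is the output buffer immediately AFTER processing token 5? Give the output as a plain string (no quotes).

Answer: IFWWA

Derivation:
Token 1: literal('I'). Output: "I"
Token 2: literal('F'). Output: "IF"
Token 3: literal('W'). Output: "IFW"
Token 4: literal('W'). Output: "IFWW"
Token 5: literal('A'). Output: "IFWWA"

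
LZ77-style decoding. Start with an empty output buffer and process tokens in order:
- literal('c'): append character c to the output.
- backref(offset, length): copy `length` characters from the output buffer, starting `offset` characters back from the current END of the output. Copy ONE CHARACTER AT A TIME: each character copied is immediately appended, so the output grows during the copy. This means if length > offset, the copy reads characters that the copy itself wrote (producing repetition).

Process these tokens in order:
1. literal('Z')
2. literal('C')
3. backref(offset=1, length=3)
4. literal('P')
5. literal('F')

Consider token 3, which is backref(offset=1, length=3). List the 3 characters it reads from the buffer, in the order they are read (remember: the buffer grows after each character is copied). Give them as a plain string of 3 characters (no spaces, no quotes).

Answer: CCC

Derivation:
Token 1: literal('Z'). Output: "Z"
Token 2: literal('C'). Output: "ZC"
Token 3: backref(off=1, len=3). Buffer before: "ZC" (len 2)
  byte 1: read out[1]='C', append. Buffer now: "ZCC"
  byte 2: read out[2]='C', append. Buffer now: "ZCCC"
  byte 3: read out[3]='C', append. Buffer now: "ZCCCC"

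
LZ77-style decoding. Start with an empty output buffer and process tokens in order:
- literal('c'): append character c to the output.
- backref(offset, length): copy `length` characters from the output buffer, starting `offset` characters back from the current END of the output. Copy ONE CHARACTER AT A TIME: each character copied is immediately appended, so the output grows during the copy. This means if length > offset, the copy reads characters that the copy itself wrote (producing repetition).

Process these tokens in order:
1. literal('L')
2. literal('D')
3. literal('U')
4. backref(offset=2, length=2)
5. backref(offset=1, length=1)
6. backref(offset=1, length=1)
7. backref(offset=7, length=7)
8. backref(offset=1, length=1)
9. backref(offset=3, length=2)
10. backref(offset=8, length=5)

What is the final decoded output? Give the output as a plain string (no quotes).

Token 1: literal('L'). Output: "L"
Token 2: literal('D'). Output: "LD"
Token 3: literal('U'). Output: "LDU"
Token 4: backref(off=2, len=2). Copied 'DU' from pos 1. Output: "LDUDU"
Token 5: backref(off=1, len=1). Copied 'U' from pos 4. Output: "LDUDUU"
Token 6: backref(off=1, len=1). Copied 'U' from pos 5. Output: "LDUDUUU"
Token 7: backref(off=7, len=7). Copied 'LDUDUUU' from pos 0. Output: "LDUDUUULDUDUUU"
Token 8: backref(off=1, len=1). Copied 'U' from pos 13. Output: "LDUDUUULDUDUUUU"
Token 9: backref(off=3, len=2). Copied 'UU' from pos 12. Output: "LDUDUUULDUDUUUUUU"
Token 10: backref(off=8, len=5). Copied 'UDUUU' from pos 9. Output: "LDUDUUULDUDUUUUUUUDUUU"

Answer: LDUDUUULDUDUUUUUUUDUUU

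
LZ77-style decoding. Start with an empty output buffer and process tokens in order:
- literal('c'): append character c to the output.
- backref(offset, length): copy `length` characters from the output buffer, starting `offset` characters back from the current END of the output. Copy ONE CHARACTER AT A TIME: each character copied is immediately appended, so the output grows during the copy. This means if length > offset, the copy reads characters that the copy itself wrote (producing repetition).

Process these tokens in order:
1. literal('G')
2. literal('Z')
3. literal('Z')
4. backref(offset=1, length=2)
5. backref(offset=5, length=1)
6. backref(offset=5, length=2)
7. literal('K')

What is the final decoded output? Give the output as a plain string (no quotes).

Token 1: literal('G'). Output: "G"
Token 2: literal('Z'). Output: "GZ"
Token 3: literal('Z'). Output: "GZZ"
Token 4: backref(off=1, len=2) (overlapping!). Copied 'ZZ' from pos 2. Output: "GZZZZ"
Token 5: backref(off=5, len=1). Copied 'G' from pos 0. Output: "GZZZZG"
Token 6: backref(off=5, len=2). Copied 'ZZ' from pos 1. Output: "GZZZZGZZ"
Token 7: literal('K'). Output: "GZZZZGZZK"

Answer: GZZZZGZZK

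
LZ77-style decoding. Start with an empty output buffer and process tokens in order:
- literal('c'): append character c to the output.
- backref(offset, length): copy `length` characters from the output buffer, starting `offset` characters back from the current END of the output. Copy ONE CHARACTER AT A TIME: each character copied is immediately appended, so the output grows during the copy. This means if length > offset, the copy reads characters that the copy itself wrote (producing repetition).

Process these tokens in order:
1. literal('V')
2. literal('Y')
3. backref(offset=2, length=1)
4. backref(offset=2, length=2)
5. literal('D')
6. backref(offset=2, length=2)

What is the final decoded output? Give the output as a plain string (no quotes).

Token 1: literal('V'). Output: "V"
Token 2: literal('Y'). Output: "VY"
Token 3: backref(off=2, len=1). Copied 'V' from pos 0. Output: "VYV"
Token 4: backref(off=2, len=2). Copied 'YV' from pos 1. Output: "VYVYV"
Token 5: literal('D'). Output: "VYVYVD"
Token 6: backref(off=2, len=2). Copied 'VD' from pos 4. Output: "VYVYVDVD"

Answer: VYVYVDVD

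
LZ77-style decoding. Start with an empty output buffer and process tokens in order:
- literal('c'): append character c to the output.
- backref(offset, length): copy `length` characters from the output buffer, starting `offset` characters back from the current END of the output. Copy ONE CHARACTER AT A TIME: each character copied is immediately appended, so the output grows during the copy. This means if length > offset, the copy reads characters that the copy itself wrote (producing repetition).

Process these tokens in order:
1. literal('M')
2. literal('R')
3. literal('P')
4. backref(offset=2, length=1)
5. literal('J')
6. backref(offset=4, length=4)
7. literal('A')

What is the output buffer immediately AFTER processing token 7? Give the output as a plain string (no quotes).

Answer: MRPRJRPRJA

Derivation:
Token 1: literal('M'). Output: "M"
Token 2: literal('R'). Output: "MR"
Token 3: literal('P'). Output: "MRP"
Token 4: backref(off=2, len=1). Copied 'R' from pos 1. Output: "MRPR"
Token 5: literal('J'). Output: "MRPRJ"
Token 6: backref(off=4, len=4). Copied 'RPRJ' from pos 1. Output: "MRPRJRPRJ"
Token 7: literal('A'). Output: "MRPRJRPRJA"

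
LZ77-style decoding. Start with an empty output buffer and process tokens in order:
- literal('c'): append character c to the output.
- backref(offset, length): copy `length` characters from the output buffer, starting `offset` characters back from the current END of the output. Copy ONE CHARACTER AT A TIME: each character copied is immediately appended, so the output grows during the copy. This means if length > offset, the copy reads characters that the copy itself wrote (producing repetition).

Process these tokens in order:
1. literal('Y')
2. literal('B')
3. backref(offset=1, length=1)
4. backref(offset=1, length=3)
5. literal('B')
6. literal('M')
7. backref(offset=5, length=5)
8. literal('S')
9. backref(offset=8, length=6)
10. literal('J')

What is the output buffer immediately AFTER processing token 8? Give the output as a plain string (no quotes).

Answer: YBBBBBBMBBBBMS

Derivation:
Token 1: literal('Y'). Output: "Y"
Token 2: literal('B'). Output: "YB"
Token 3: backref(off=1, len=1). Copied 'B' from pos 1. Output: "YBB"
Token 4: backref(off=1, len=3) (overlapping!). Copied 'BBB' from pos 2. Output: "YBBBBB"
Token 5: literal('B'). Output: "YBBBBBB"
Token 6: literal('M'). Output: "YBBBBBBM"
Token 7: backref(off=5, len=5). Copied 'BBBBM' from pos 3. Output: "YBBBBBBMBBBBM"
Token 8: literal('S'). Output: "YBBBBBBMBBBBMS"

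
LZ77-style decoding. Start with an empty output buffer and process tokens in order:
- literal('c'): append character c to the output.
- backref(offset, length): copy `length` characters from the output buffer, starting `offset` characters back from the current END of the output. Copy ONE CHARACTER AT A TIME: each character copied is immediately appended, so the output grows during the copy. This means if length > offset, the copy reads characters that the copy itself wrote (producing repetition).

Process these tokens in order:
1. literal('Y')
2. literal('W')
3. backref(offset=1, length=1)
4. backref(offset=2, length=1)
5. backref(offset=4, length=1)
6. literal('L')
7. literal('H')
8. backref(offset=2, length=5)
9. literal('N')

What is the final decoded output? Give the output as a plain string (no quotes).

Token 1: literal('Y'). Output: "Y"
Token 2: literal('W'). Output: "YW"
Token 3: backref(off=1, len=1). Copied 'W' from pos 1. Output: "YWW"
Token 4: backref(off=2, len=1). Copied 'W' from pos 1. Output: "YWWW"
Token 5: backref(off=4, len=1). Copied 'Y' from pos 0. Output: "YWWWY"
Token 6: literal('L'). Output: "YWWWYL"
Token 7: literal('H'). Output: "YWWWYLH"
Token 8: backref(off=2, len=5) (overlapping!). Copied 'LHLHL' from pos 5. Output: "YWWWYLHLHLHL"
Token 9: literal('N'). Output: "YWWWYLHLHLHLN"

Answer: YWWWYLHLHLHLN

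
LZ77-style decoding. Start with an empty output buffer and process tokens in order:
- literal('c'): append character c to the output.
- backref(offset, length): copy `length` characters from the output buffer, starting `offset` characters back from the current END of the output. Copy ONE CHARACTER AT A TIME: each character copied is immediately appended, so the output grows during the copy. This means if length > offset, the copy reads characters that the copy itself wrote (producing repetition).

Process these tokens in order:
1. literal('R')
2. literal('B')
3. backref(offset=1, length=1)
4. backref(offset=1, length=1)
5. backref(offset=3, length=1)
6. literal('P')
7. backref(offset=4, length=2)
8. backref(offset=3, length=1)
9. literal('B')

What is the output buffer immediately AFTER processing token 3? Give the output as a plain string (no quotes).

Answer: RBB

Derivation:
Token 1: literal('R'). Output: "R"
Token 2: literal('B'). Output: "RB"
Token 3: backref(off=1, len=1). Copied 'B' from pos 1. Output: "RBB"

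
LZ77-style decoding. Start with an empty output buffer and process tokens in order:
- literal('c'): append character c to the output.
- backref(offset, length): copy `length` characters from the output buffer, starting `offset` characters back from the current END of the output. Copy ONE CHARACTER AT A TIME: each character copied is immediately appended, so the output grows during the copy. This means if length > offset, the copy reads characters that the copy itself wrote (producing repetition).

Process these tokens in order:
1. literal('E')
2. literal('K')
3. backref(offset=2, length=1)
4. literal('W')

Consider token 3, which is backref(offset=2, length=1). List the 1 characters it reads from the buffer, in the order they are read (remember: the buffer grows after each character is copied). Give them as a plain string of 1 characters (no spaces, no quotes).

Token 1: literal('E'). Output: "E"
Token 2: literal('K'). Output: "EK"
Token 3: backref(off=2, len=1). Buffer before: "EK" (len 2)
  byte 1: read out[0]='E', append. Buffer now: "EKE"

Answer: E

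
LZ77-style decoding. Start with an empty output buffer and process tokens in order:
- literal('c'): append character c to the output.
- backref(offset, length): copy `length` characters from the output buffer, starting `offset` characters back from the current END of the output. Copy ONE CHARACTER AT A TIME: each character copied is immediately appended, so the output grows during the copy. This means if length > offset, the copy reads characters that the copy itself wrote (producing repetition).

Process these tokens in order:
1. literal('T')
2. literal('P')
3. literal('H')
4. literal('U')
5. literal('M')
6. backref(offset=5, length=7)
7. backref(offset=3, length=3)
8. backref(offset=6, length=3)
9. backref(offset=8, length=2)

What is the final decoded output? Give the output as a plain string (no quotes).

Token 1: literal('T'). Output: "T"
Token 2: literal('P'). Output: "TP"
Token 3: literal('H'). Output: "TPH"
Token 4: literal('U'). Output: "TPHU"
Token 5: literal('M'). Output: "TPHUM"
Token 6: backref(off=5, len=7) (overlapping!). Copied 'TPHUMTP' from pos 0. Output: "TPHUMTPHUMTP"
Token 7: backref(off=3, len=3). Copied 'MTP' from pos 9. Output: "TPHUMTPHUMTPMTP"
Token 8: backref(off=6, len=3). Copied 'MTP' from pos 9. Output: "TPHUMTPHUMTPMTPMTP"
Token 9: backref(off=8, len=2). Copied 'TP' from pos 10. Output: "TPHUMTPHUMTPMTPMTPTP"

Answer: TPHUMTPHUMTPMTPMTPTP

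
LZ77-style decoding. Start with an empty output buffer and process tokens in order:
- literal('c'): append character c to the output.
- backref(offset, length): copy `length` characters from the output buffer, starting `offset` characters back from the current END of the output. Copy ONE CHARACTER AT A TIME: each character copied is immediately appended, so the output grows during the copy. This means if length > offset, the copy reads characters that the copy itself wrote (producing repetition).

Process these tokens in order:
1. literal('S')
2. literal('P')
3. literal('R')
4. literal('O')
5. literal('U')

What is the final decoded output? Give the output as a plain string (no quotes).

Answer: SPROU

Derivation:
Token 1: literal('S'). Output: "S"
Token 2: literal('P'). Output: "SP"
Token 3: literal('R'). Output: "SPR"
Token 4: literal('O'). Output: "SPRO"
Token 5: literal('U'). Output: "SPROU"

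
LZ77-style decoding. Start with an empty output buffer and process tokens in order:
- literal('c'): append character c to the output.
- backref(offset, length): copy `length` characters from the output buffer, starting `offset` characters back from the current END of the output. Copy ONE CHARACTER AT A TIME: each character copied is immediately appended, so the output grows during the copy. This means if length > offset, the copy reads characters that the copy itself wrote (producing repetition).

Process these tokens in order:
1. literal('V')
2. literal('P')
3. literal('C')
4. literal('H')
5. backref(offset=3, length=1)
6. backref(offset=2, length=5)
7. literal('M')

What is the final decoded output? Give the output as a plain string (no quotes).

Token 1: literal('V'). Output: "V"
Token 2: literal('P'). Output: "VP"
Token 3: literal('C'). Output: "VPC"
Token 4: literal('H'). Output: "VPCH"
Token 5: backref(off=3, len=1). Copied 'P' from pos 1. Output: "VPCHP"
Token 6: backref(off=2, len=5) (overlapping!). Copied 'HPHPH' from pos 3. Output: "VPCHPHPHPH"
Token 7: literal('M'). Output: "VPCHPHPHPHM"

Answer: VPCHPHPHPHM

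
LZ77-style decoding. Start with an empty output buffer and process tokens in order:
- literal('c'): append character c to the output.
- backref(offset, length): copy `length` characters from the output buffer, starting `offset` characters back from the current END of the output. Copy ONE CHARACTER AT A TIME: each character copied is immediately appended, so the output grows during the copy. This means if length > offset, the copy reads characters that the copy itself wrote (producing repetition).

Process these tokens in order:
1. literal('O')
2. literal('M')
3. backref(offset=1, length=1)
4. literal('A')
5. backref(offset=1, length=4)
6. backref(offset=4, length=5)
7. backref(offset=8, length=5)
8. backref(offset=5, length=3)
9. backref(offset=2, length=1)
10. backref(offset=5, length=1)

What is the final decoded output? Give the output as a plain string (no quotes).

Token 1: literal('O'). Output: "O"
Token 2: literal('M'). Output: "OM"
Token 3: backref(off=1, len=1). Copied 'M' from pos 1. Output: "OMM"
Token 4: literal('A'). Output: "OMMA"
Token 5: backref(off=1, len=4) (overlapping!). Copied 'AAAA' from pos 3. Output: "OMMAAAAA"
Token 6: backref(off=4, len=5) (overlapping!). Copied 'AAAAA' from pos 4. Output: "OMMAAAAAAAAAA"
Token 7: backref(off=8, len=5). Copied 'AAAAA' from pos 5. Output: "OMMAAAAAAAAAAAAAAA"
Token 8: backref(off=5, len=3). Copied 'AAA' from pos 13. Output: "OMMAAAAAAAAAAAAAAAAAA"
Token 9: backref(off=2, len=1). Copied 'A' from pos 19. Output: "OMMAAAAAAAAAAAAAAAAAAA"
Token 10: backref(off=5, len=1). Copied 'A' from pos 17. Output: "OMMAAAAAAAAAAAAAAAAAAAA"

Answer: OMMAAAAAAAAAAAAAAAAAAAA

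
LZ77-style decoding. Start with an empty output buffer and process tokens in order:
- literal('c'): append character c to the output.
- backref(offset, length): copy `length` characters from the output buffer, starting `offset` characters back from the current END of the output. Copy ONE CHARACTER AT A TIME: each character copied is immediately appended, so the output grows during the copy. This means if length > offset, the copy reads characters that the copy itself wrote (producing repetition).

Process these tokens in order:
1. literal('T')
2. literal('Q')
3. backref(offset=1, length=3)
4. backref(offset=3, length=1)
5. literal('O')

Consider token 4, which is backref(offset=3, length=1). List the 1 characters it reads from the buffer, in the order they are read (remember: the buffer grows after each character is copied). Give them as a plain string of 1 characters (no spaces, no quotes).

Answer: Q

Derivation:
Token 1: literal('T'). Output: "T"
Token 2: literal('Q'). Output: "TQ"
Token 3: backref(off=1, len=3) (overlapping!). Copied 'QQQ' from pos 1. Output: "TQQQQ"
Token 4: backref(off=3, len=1). Buffer before: "TQQQQ" (len 5)
  byte 1: read out[2]='Q', append. Buffer now: "TQQQQQ"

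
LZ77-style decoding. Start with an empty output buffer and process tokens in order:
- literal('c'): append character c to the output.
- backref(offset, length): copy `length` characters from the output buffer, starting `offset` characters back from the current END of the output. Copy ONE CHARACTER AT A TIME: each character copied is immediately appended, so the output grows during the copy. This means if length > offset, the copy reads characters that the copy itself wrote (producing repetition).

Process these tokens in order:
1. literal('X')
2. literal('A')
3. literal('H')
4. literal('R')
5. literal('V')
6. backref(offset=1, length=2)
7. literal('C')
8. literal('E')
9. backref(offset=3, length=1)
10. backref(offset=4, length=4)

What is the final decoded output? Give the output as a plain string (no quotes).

Answer: XAHRVVVCEVVCEV

Derivation:
Token 1: literal('X'). Output: "X"
Token 2: literal('A'). Output: "XA"
Token 3: literal('H'). Output: "XAH"
Token 4: literal('R'). Output: "XAHR"
Token 5: literal('V'). Output: "XAHRV"
Token 6: backref(off=1, len=2) (overlapping!). Copied 'VV' from pos 4. Output: "XAHRVVV"
Token 7: literal('C'). Output: "XAHRVVVC"
Token 8: literal('E'). Output: "XAHRVVVCE"
Token 9: backref(off=3, len=1). Copied 'V' from pos 6. Output: "XAHRVVVCEV"
Token 10: backref(off=4, len=4). Copied 'VCEV' from pos 6. Output: "XAHRVVVCEVVCEV"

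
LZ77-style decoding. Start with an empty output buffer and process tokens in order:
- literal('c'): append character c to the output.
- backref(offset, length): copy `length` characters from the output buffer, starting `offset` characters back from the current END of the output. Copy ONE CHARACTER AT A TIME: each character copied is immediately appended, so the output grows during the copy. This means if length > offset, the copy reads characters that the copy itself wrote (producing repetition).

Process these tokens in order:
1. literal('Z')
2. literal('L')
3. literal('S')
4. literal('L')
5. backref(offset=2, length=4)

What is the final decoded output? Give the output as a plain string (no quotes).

Answer: ZLSLSLSL

Derivation:
Token 1: literal('Z'). Output: "Z"
Token 2: literal('L'). Output: "ZL"
Token 3: literal('S'). Output: "ZLS"
Token 4: literal('L'). Output: "ZLSL"
Token 5: backref(off=2, len=4) (overlapping!). Copied 'SLSL' from pos 2. Output: "ZLSLSLSL"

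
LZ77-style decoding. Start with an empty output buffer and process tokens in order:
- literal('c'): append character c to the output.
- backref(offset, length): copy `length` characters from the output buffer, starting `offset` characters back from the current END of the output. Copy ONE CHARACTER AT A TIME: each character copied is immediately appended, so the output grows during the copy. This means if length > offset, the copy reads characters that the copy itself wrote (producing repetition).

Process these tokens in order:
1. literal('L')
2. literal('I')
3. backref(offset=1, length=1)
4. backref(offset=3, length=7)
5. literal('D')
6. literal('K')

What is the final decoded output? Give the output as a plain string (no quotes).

Answer: LIILIILIILDK

Derivation:
Token 1: literal('L'). Output: "L"
Token 2: literal('I'). Output: "LI"
Token 3: backref(off=1, len=1). Copied 'I' from pos 1. Output: "LII"
Token 4: backref(off=3, len=7) (overlapping!). Copied 'LIILIIL' from pos 0. Output: "LIILIILIIL"
Token 5: literal('D'). Output: "LIILIILIILD"
Token 6: literal('K'). Output: "LIILIILIILDK"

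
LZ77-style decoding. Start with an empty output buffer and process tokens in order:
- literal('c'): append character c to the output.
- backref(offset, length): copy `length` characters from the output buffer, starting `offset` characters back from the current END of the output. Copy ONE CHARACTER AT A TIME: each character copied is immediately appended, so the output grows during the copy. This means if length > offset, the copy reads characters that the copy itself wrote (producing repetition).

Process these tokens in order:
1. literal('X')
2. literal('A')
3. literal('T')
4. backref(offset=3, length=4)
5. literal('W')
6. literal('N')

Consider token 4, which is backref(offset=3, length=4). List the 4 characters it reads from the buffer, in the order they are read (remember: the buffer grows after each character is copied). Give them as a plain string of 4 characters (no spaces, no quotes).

Token 1: literal('X'). Output: "X"
Token 2: literal('A'). Output: "XA"
Token 3: literal('T'). Output: "XAT"
Token 4: backref(off=3, len=4). Buffer before: "XAT" (len 3)
  byte 1: read out[0]='X', append. Buffer now: "XATX"
  byte 2: read out[1]='A', append. Buffer now: "XATXA"
  byte 3: read out[2]='T', append. Buffer now: "XATXAT"
  byte 4: read out[3]='X', append. Buffer now: "XATXATX"

Answer: XATX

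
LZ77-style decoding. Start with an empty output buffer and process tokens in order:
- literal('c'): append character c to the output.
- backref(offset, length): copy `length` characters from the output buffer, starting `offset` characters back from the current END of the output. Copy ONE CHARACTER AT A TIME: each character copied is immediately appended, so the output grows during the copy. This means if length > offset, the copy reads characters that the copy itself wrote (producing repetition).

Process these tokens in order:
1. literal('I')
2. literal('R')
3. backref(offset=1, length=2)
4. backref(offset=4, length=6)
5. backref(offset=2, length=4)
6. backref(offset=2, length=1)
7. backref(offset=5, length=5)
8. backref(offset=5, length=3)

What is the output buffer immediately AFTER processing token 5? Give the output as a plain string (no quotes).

Token 1: literal('I'). Output: "I"
Token 2: literal('R'). Output: "IR"
Token 3: backref(off=1, len=2) (overlapping!). Copied 'RR' from pos 1. Output: "IRRR"
Token 4: backref(off=4, len=6) (overlapping!). Copied 'IRRRIR' from pos 0. Output: "IRRRIRRRIR"
Token 5: backref(off=2, len=4) (overlapping!). Copied 'IRIR' from pos 8. Output: "IRRRIRRRIRIRIR"

Answer: IRRRIRRRIRIRIR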